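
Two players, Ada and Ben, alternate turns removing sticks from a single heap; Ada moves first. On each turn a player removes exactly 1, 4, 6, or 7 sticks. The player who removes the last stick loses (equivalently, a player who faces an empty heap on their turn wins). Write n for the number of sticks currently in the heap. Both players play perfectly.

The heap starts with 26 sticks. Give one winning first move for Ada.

Remove 7, leaving 19.

Work bottom-up. With no move the player to move wins. Otherwise the position is W if at least one move leads to an L position for the opponent, and L if every move leads to a W.
n=0: no move; the opponent has just taken the last stick and therefore loses → W
n=1: →0(W) only, which is W, so L
n=2: →1(L), so W
n=3: →2(W) only, which is W, so L
n=4: →3(L), so W
n=5: →1(L), so W
n=6: →5(W), 2(W), 0(W) — all W, so L
n=7: →6(L), so W
n=8: →1(L), so W
n=9: →3(L), so W
n=10: →6(L), so W
n=11: →10(W), 7(W), 5(W), 4(W) — all W, so L
n=12: →11(L), so W
n=13: →6(L), so W
n=14: →13(W), 10(W), 8(W), 7(W) — all W, so L
n=15: →14(L), so W
n=16: →15(W), 12(W), 10(W), 9(W) — all W, so L
n=17: →16(L), so W
n=18: →14(L), so W
n=19: →18(W), 15(W), 13(W), 12(W) — all W, so L
n=20: →19(L), so W
n=21: →14(L), so W
n=22: →16(L), so W
n=23: →19(L), so W
n=24: →23(W), 20(W), 18(W), 17(W) — all W, so L
n=25: →24(L), so W
n=26: →19(L), so W
From 26, the L positions reachable in one move are: 19.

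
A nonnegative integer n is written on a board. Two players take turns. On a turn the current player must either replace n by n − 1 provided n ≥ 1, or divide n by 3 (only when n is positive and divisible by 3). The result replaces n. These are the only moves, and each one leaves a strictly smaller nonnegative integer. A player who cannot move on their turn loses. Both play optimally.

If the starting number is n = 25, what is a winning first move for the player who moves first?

Positions with no move are L. A position that does have a move is losing for the player to move precisely when every available move leads to a winning position for the opponent. Fill in the labels:
n=0: no move → L
n=1: →0(L), so W
n=2: →1(W) only, which is W, so L
n=3: →2(L), so W
n=4: →3(W) only, which is W, so L
n=5: →4(L), so W
n=6: →2(L), so W
n=7: →6(W) only, which is W, so L
n=8: →7(L), so W
n=9: →3(W), 8(W) — all W, so L
n=10: →9(L), so W
n=11: →10(W) only, which is W, so L
n=12: →4(L), so W
n=13: →12(W) only, which is W, so L
n=14: →13(L), so W
n=15: →5(W), 14(W) — all W, so L
n=16: →15(L), so W
n=17: →16(W) only, which is W, so L
n=18: →17(L), so W
n=19: →18(W) only, which is W, so L
n=20: →19(L), so W
n=21: →7(L), so W
n=22: →21(W) only, which is W, so L
n=23: →22(L), so W
n=24: →8(W), 23(W) — all W, so L
n=25: →24(L), so W
From 25, the L positions reachable in one move are: 24.

Move to 24.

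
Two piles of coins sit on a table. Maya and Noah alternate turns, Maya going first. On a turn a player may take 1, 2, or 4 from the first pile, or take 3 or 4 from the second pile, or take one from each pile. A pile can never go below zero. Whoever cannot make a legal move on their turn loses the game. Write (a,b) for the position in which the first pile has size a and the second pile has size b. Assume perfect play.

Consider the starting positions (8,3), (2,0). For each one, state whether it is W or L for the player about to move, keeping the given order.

(8,3): L, (2,0): W

Compute win/loss labels from the base case upward. A position with no move is L. Any other position is W if it can reach an L in one move, else L.
No move ever increases a pile, so every position that can arise here has a ≤ 8 and b ≤ 3; it is enough to label the cells with 0 ≤ a ≤ 8 and 0 ≤ b ≤ 3.
Every move lowers a or b (never raises either), so fill the grid row by row in increasing a, and left to right within a row: each cell's successors are then already labelled.
      b=0  b=1  b=2  b=3
a=0:    L    L    L    W
a=1:    W    W    W    W
a=2:    W    W    W    L
a=3:    L    L    L    W
a=4:    W    W    W    W
a=5:    W    W    W    L
a=6:    L    L    L    W
a=7:    W    W    W    W
a=8:    W    W    W    L
Cells with no legal move (terminal, hence L): (0,0), (0,1), (0,2).
The remaining L cells, each justified by listing all of its moves:
(2,3): only reaches (1,3)(W), (0,3)(W), (2,0)(W), (1,2)(W), all W → L
(3,0): only reaches (2,0)(W), (1,0)(W), all W → L
(3,1): only reaches (2,1)(W), (1,1)(W), (2,0)(W), all W → L
(3,2): only reaches (2,2)(W), (1,2)(W), (2,1)(W), all W → L
(5,3): only reaches (4,3)(W), (3,3)(W), (1,3)(W), (5,0)(W), (4,2)(W), all W → L
(6,0): only reaches (5,0)(W), (4,0)(W), (2,0)(W), all W → L
(6,1): only reaches (5,1)(W), (4,1)(W), (2,1)(W), (5,0)(W), all W → L
(6,2): only reaches (5,2)(W), (4,2)(W), (2,2)(W), (5,1)(W), all W → L
(8,3): only reaches (7,3)(W), (6,3)(W), (4,3)(W), (8,0)(W), (7,2)(W), all W → L
Every other cell has at least one move into one of the L cells above, so it is W.
(8,3): one of the L cells justified above, so L
(2,0): the move to (0,0) reaches an L cell, so W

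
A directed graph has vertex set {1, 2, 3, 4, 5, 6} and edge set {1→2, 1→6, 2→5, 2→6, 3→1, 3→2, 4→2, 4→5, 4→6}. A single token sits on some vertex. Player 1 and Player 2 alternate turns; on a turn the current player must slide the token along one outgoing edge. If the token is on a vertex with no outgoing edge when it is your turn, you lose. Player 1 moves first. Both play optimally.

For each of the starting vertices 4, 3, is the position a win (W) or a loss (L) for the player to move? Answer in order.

Build the W/L table. Terminal = L. A non-terminal position is W if it has a move to some L; otherwise it is L.
Every edge goes from a vertex to one that appears earlier in the order 5, 6, 2, 1, 4, 3, so processing vertices in that order labels each vertex after all of its successors.
5: no outgoing edge → L
6: no outgoing edge → L
2: W (go to 6, an L position)
1: W (go to 6, an L position)
4: W (go to 6, an L position)
3: L (options 1(W), 2(W) are all W)

4: W, 3: L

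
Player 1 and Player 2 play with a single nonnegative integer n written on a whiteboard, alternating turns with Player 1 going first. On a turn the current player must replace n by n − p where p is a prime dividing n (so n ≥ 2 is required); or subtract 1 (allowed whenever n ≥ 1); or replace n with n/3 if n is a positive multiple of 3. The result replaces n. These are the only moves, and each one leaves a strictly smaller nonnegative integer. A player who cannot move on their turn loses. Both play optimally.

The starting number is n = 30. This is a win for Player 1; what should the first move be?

Move to 25.

Positions with no move are L. A position that does have a move is losing for the player to move precisely when every available move leads to a winning position for the opponent. Fill in the labels:
n=0: no move → L
n=1: reaches L-position 0 → W
n=2: reaches L-position 0 → W
n=3: reaches L-position 0 → W
n=4: only reaches 2(W), 3(W), all W → L
n=5: reaches L-position 0 → W
n=6: reaches L-position 4 → W
n=7: reaches L-position 0 → W
n=8: only reaches 6(W), 7(W), all W → L
n=9: reaches L-position 8 → W
n=10: reaches L-position 8 → W
n=11: reaches L-position 0 → W
n=12: reaches L-position 4 → W
n=13: reaches L-position 0 → W
n=14: only reaches 7(W), 12(W), 13(W), all W → L
n=15: reaches L-position 14 → W
n=16: reaches L-position 14 → W
n=17: reaches L-position 0 → W
n=18: only reaches 6(W), 15(W), 16(W), 17(W), all W → L
n=19: reaches L-position 0 → W
n=20: reaches L-position 18 → W
n=21: reaches L-position 14 → W
n=22: only reaches 11(W), 20(W), 21(W), all W → L
n=23: reaches L-position 0 → W
n=24: reaches L-position 8 → W
n=25: only reaches 20(W), 24(W), all W → L
n=26: reaches L-position 25 → W
n=27: only reaches 9(W), 24(W), 26(W), all W → L
n=28: reaches L-position 27 → W
n=29: reaches L-position 0 → W
n=30: reaches L-position 25 → W
From 30, the L positions reachable in one move are: 25, 27. Any move reaching one of these is winning.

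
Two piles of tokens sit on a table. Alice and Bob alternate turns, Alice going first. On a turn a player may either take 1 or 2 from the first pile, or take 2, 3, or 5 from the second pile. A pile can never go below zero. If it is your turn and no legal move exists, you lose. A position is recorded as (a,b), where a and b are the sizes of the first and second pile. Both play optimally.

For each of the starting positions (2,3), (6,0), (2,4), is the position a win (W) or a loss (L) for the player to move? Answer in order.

Positions with no move are L. A position that does have a move is losing for the player to move precisely when every available move leads to a winning position for the opponent. Fill in the labels:
No move ever increases a pile, so every position that can arise here has a ≤ 6 and b ≤ 4; it is enough to label the cells with 0 ≤ a ≤ 6 and 0 ≤ b ≤ 4.
Every move lowers a or b (never raises either), so fill the grid row by row in increasing a, and left to right within a row: each cell's successors are then already labelled.
      b=0  b=1  b=2  b=3  b=4
a=0:    L    L    W    W    W
a=1:    W    W    L    L    W
a=2:    W    W    W    W    L
a=3:    L    L    W    W    W
a=4:    W    W    L    L    W
a=5:    W    W    W    W    L
a=6:    L    L    W    W    W
Cells with no legal move (terminal, hence L): (0,0), (0,1).
The remaining L cells, each justified by listing all of its moves:
(1,2): moves to (0,2)(W), (1,0)(W); every one is W ⇒ L
(1,3): moves to (0,3)(W), (1,1)(W), (1,0)(W); every one is W ⇒ L
(2,4): moves to (1,4)(W), (0,4)(W), (2,2)(W), (2,1)(W); every one is W ⇒ L
(3,0): moves to (2,0)(W), (1,0)(W); every one is W ⇒ L
(3,1): moves to (2,1)(W), (1,1)(W); every one is W ⇒ L
(4,2): moves to (3,2)(W), (2,2)(W), (4,0)(W); every one is W ⇒ L
(4,3): moves to (3,3)(W), (2,3)(W), (4,1)(W), (4,0)(W); every one is W ⇒ L
(5,4): moves to (4,4)(W), (3,4)(W), (5,2)(W), (5,1)(W); every one is W ⇒ L
(6,0): moves to (5,0)(W), (4,0)(W); every one is W ⇒ L
(6,1): moves to (5,1)(W), (4,1)(W); every one is W ⇒ L
Every other cell has at least one move into one of the L cells above, so it is W.
(2,3): the move to (1,3) reaches an L cell, so W
(6,0): one of the L cells justified above, so L
(2,4): one of the L cells justified above, so L

(2,3): W, (6,0): L, (2,4): L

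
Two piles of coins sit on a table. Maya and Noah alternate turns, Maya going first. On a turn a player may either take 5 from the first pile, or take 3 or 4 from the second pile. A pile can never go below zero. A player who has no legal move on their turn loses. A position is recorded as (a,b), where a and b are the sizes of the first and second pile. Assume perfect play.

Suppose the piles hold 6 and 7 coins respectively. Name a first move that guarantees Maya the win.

Move to (1,7).

Compute win/loss labels from the base case upward. A position with no move is L. Any other position is W if it can reach an L in one move, else L.
No move ever increases a pile, so every position that can arise here has a ≤ 6 and b ≤ 7; it is enough to label the cells with 0 ≤ a ≤ 6 and 0 ≤ b ≤ 7.
Every move lowers a or b (never raises either), so fill the grid row by row in increasing a, and left to right within a row: each cell's successors are then already labelled.
      b=0  b=1  b=2  b=3  b=4  b=5  b=6  b=7
a=0:    L    L    L    W    W    W    W    L
a=1:    L    L    L    W    W    W    W    L
a=2:    L    L    L    W    W    W    W    L
a=3:    L    L    L    W    W    W    W    L
a=4:    L    L    L    W    W    W    W    L
a=5:    W    W    W    L    L    L    W    W
a=6:    W    W    W    L    L    L    W    W
Cells with no legal move (terminal, hence L): (0,0), (0,1), (0,2), (1,0), (1,1), (1,2), (2,0), (2,1), (2,2), (3,0), (3,1), (3,2), (4,0), (4,1), (4,2).
The remaining L cells, each justified by listing all of its moves:
(0,7): only reaches (0,4)(W), (0,3)(W), all W → L
(1,7): only reaches (1,4)(W), (1,3)(W), all W → L
(2,7): only reaches (2,4)(W), (2,3)(W), all W → L
(3,7): only reaches (3,4)(W), (3,3)(W), all W → L
(4,7): only reaches (4,4)(W), (4,3)(W), all W → L
(5,3): only reaches (0,3)(W), (5,0)(W), all W → L
(5,4): only reaches (0,4)(W), (5,1)(W), (5,0)(W), all W → L
(5,5): only reaches (0,5)(W), (5,2)(W), (5,1)(W), all W → L
(6,3): only reaches (1,3)(W), (6,0)(W), all W → L
(6,4): only reaches (1,4)(W), (6,1)(W), (6,0)(W), all W → L
(6,5): only reaches (1,5)(W), (6,2)(W), (6,1)(W), all W → L
Every other cell has at least one move into one of the L cells above, so it is W.
From (6,7), the L positions reachable in one move are: (1,7), (6,4), (6,3). Any move reaching one of these is winning.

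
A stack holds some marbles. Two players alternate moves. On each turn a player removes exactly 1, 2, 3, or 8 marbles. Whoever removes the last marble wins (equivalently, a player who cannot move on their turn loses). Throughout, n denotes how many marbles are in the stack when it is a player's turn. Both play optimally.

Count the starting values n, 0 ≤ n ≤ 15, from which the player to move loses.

Use the standard recursion: the mover loses at a terminal position; elsewhere, the mover wins exactly when some move hands the opponent an L position.
n=0: no move → L
n=1: reaches L-position 0 → W
n=2: reaches L-position 0 → W
n=3: reaches L-position 0 → W
n=4: only reaches 3(W), 2(W), 1(W), all W → L
n=5: reaches L-position 4 → W
n=6: reaches L-position 4 → W
n=7: reaches L-position 4 → W
n=8: reaches L-position 0 → W
n=9: only reaches 8(W), 7(W), 6(W), 1(W), all W → L
n=10: reaches L-position 9 → W
n=11: reaches L-position 9 → W
n=12: reaches L-position 9 → W
n=13: only reaches 12(W), 11(W), 10(W), 5(W), all W → L
n=14: reaches L-position 13 → W
n=15: reaches L-position 13 → W
L entries with 0 ≤ n ≤ 15: n = 0, 4, 9, 13; that makes 4.

4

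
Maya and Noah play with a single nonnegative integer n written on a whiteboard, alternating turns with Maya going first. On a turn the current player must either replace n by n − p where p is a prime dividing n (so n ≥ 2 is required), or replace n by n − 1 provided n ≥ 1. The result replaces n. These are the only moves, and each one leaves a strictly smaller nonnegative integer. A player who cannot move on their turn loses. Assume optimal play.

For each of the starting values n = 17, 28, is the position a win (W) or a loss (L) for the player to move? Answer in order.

17: W, 28: L

Work bottom-up. With no move the player to move loses. Otherwise the position is W if at least one move leads to an L position for the opponent, and L if every move leads to a W.
n=0: no move → L
n=1: W (go to 0, an L position)
n=2: W (go to 0, an L position)
n=3: W (go to 0, an L position)
n=4: L (options 2(W), 3(W) are all W)
n=5: W (go to 0, an L position)
n=6: W (go to 4, an L position)
n=7: W (go to 0, an L position)
n=8: L (options 6(W), 7(W) are all W)
n=9: W (go to 8, an L position)
n=10: W (go to 8, an L position)
n=11: W (go to 0, an L position)
n=12: L (options 9(W), 10(W), 11(W) are all W)
n=13: W (go to 0, an L position)
n=14: W (go to 12, an L position)
n=15: W (go to 12, an L position)
n=16: L (options 14(W), 15(W) are all W)
n=17: W (go to 0, an L position)
n=18: W (go to 16, an L position)
n=19: W (go to 0, an L position)
n=20: L (options 15(W), 18(W), 19(W) are all W)
n=21: W (go to 20, an L position)
n=22: W (go to 20, an L position)
n=23: W (go to 0, an L position)
n=24: L (options 21(W), 22(W), 23(W) are all W)
n=25: W (go to 20, an L position)
n=26: W (go to 24, an L position)
n=27: W (go to 24, an L position)
n=28: L (options 21(W), 26(W), 27(W) are all W)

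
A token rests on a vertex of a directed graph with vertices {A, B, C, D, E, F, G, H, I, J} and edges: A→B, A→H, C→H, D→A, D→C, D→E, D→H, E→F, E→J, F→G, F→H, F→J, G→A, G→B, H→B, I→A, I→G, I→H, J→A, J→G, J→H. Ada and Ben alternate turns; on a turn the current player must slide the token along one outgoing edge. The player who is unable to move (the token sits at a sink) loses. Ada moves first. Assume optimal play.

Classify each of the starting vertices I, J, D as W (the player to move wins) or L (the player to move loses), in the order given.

Use the standard recursion: the mover loses at a terminal position; elsewhere, the mover wins exactly when some move hands the opponent an L position.
Every edge goes from a vertex to one that appears earlier in the order B, H, A, G, J, C, F, I, E, D, so processing vertices in that order labels each vertex after all of its successors.
B: no outgoing edge → L
H: can move to B, which is L ⇒ W
A: can move to B, which is L ⇒ W
G: can move to B, which is L ⇒ W
J: moves to G(W), A(W), H(W); every one is W ⇒ L
C: the only move is to H(W), a W ⇒ L
F: can move to J, which is L ⇒ W
I: moves to G(W), A(W), H(W); every one is W ⇒ L
E: can move to J, which is L ⇒ W
D: can move to C, which is L ⇒ W

I: L, J: L, D: W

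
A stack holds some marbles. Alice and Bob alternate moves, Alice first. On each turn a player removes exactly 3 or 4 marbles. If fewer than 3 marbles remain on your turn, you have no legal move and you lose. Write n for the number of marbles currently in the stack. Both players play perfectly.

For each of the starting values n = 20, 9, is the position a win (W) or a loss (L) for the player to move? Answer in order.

Compute win/loss labels from the base case upward. A position with no move is L. Any other position is W if it can reach an L in one move, else L.
n=0: no move → L
n=1: no move → L
n=2: no move → L
n=3: reaches L-position 0 → W
n=4: reaches L-position 1 → W
n=5: reaches L-position 2 → W
n=6: reaches L-position 2 → W
n=7: only reaches 4(W), 3(W), all W → L
n=8: only reaches 5(W), 4(W), all W → L
n=9: only reaches 6(W), 5(W), all W → L
n=10: reaches L-position 7 → W
n=11: reaches L-position 8 → W
n=12: reaches L-position 9 → W
n=13: reaches L-position 9 → W
n=14: only reaches 11(W), 10(W), all W → L
n=15: only reaches 12(W), 11(W), all W → L
n=16: only reaches 13(W), 12(W), all W → L
n=17: reaches L-position 14 → W
n=18: reaches L-position 15 → W
n=19: reaches L-position 16 → W
n=20: reaches L-position 16 → W

20: W, 9: L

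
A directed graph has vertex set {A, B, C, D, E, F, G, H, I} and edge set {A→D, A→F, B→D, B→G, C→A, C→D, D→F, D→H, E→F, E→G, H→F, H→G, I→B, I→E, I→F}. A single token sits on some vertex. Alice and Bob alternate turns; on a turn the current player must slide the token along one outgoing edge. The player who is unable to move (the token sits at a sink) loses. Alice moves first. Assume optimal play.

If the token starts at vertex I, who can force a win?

Label each position W (a win for the player to move) or L (a loss). A position with no legal move is L; any other position is W exactly when some move reaches an L, and L when every move reaches a W.
Every edge goes from a vertex to one that appears earlier in the order F, G, H, E, D, B, I, A, C, so processing vertices in that order labels each vertex after all of its successors.
F: no outgoing edge → L
G: no outgoing edge → L
H: →G(L), so W
E: →G(L), so W
D: →F(L), so W
B: →G(L), so W
I: →F(L), so W
A: →F(L), so W
C: →A(W), D(W) — all W, so L
From I Alice can move to F, reaching an L position.

Alice wins.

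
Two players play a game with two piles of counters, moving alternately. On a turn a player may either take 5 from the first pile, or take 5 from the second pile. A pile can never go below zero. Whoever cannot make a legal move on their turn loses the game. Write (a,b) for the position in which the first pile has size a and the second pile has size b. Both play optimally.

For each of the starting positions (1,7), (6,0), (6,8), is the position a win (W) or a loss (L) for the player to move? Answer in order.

Compute win/loss labels from the base case upward. A position with no move is L. Any other position is W if it can reach an L in one move, else L.
No move ever increases a pile, so every position that can arise here has a ≤ 6 and b ≤ 8; it is enough to label the cells with 0 ≤ a ≤ 6 and 0 ≤ b ≤ 8.
Every move lowers a or b (never raises either), so fill the grid row by row in increasing a, and left to right within a row: each cell's successors are then already labelled.
      b=0  b=1  b=2  b=3  b=4  b=5  b=6  b=7  b=8
a=0:    L    L    L    L    L    W    W    W    W
a=1:    L    L    L    L    L    W    W    W    W
a=2:    L    L    L    L    L    W    W    W    W
a=3:    L    L    L    L    L    W    W    W    W
a=4:    L    L    L    L    L    W    W    W    W
a=5:    W    W    W    W    W    L    L    L    L
a=6:    W    W    W    W    W    L    L    L    L
Cells with no legal move (terminal, hence L): (0,0), (0,1), (0,2), (0,3), (0,4), (1,0), (1,1), (1,2), (1,3), (1,4), (2,0), (2,1), (2,2), (2,3), (2,4), (3,0), (3,1), (3,2), (3,3), (3,4), (4,0), (4,1), (4,2), (4,3), (4,4).
The remaining L cells, each justified by listing all of its moves:
(5,5): only reaches (0,5)(W), (5,0)(W), all W → L
(5,6): only reaches (0,6)(W), (5,1)(W), all W → L
(5,7): only reaches (0,7)(W), (5,2)(W), all W → L
(5,8): only reaches (0,8)(W), (5,3)(W), all W → L
(6,5): only reaches (1,5)(W), (6,0)(W), all W → L
(6,6): only reaches (1,6)(W), (6,1)(W), all W → L
(6,7): only reaches (1,7)(W), (6,2)(W), all W → L
(6,8): only reaches (1,8)(W), (6,3)(W), all W → L
Every other cell has at least one move into one of the L cells above, so it is W.
(1,7): the move to (1,2) reaches an L cell, so W
(6,0): the move to (1,0) reaches an L cell, so W
(6,8): one of the L cells justified above, so L

(1,7): W, (6,0): W, (6,8): L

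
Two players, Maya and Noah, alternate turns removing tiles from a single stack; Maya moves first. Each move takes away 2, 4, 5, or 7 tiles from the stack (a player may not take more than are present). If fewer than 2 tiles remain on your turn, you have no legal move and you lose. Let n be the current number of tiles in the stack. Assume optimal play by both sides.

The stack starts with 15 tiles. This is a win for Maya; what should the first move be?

Remove 5, leaving 10.

Build the W/L table. Terminal = L. A non-terminal position is W if it has a move to some L; otherwise it is L.
n=0: no move → L
n=1: no move → L
n=2: can move to 0, which is L ⇒ W
n=3: can move to 1, which is L ⇒ W
n=4: can move to 0, which is L ⇒ W
n=5: can move to 1, which is L ⇒ W
n=6: can move to 1, which is L ⇒ W
n=7: can move to 0, which is L ⇒ W
n=8: can move to 1, which is L ⇒ W
n=9: moves to 7(W), 5(W), 4(W), 2(W); every one is W ⇒ L
n=10: moves to 8(W), 6(W), 5(W), 3(W); every one is W ⇒ L
n=11: can move to 9, which is L ⇒ W
n=12: can move to 10, which is L ⇒ W
n=13: can move to 9, which is L ⇒ W
n=14: can move to 10, which is L ⇒ W
n=15: can move to 10, which is L ⇒ W
From 15, the L positions reachable in one move are: 10.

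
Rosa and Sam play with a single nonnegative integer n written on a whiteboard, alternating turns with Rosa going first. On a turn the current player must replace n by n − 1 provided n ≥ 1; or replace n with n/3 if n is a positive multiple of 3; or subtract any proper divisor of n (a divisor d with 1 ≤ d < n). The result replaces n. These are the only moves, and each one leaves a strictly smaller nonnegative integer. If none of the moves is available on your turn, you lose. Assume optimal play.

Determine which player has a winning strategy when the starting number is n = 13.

Sam wins.

Positions with no move are L. A position that does have a move is losing for the player to move precisely when every available move leads to a winning position for the opponent. Fill in the labels:
n=0: no move → L
n=1: →0(L), so W
n=2: →1(W) only, which is W, so L
n=3: →2(L), so W
n=4: →2(L), so W
n=5: →4(W) only, which is W, so L
n=6: →2(L), so W
n=7: →6(W) only, which is W, so L
n=8: →7(L), so W
n=9: →3(W), 6(W), 8(W) — all W, so L
n=10: →5(L), so W
n=11: →10(W) only, which is W, so L
n=12: →9(L), so W
n=13: →12(W) only, which is W, so L
Every move from 13 reaches a W position, so the mover loses.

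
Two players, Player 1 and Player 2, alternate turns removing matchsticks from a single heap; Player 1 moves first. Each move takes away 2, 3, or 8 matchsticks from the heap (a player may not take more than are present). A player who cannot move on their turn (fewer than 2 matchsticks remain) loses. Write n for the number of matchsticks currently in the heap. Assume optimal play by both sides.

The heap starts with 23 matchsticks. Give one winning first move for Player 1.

Remove 2, leaving 21.

Label each position W (a win for the player to move) or L (a loss). A position with no legal move is L; any other position is W exactly when some move reaches an L, and L when every move reaches a W.
n=0: no move → L
n=1: no move → L
n=2: reaches L-position 0 → W
n=3: reaches L-position 1 → W
n=4: reaches L-position 1 → W
n=5: only reaches 3(W), 2(W), all W → L
n=6: only reaches 4(W), 3(W), all W → L
n=7: reaches L-position 5 → W
n=8: reaches L-position 6 → W
n=9: reaches L-position 6 → W
n=10: only reaches 8(W), 7(W), 2(W), all W → L
n=11: only reaches 9(W), 8(W), 3(W), all W → L
n=12: reaches L-position 10 → W
n=13: reaches L-position 11 → W
n=14: reaches L-position 11 → W
n=15: only reaches 13(W), 12(W), 7(W), all W → L
n=16: only reaches 14(W), 13(W), 8(W), all W → L
n=17: reaches L-position 15 → W
n=18: reaches L-position 16 → W
n=19: reaches L-position 16 → W
n=20: only reaches 18(W), 17(W), 12(W), all W → L
n=21: only reaches 19(W), 18(W), 13(W), all W → L
n=22: reaches L-position 20 → W
n=23: reaches L-position 21 → W
From 23, the L positions reachable in one move are: 21, 20, 15. Any move reaching one of these is winning.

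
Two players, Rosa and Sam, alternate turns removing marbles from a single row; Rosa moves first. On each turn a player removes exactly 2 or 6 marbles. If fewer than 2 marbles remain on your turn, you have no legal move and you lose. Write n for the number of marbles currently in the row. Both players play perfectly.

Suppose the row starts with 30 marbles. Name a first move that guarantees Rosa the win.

Label each position W (a win for the player to move) or L (a loss). A position with no legal move is L; any other position is W exactly when some move reaches an L, and L when every move reaches a W.
n=0: no move → L
n=1: no move → L
n=2: can move to 0, which is L ⇒ W
n=3: can move to 1, which is L ⇒ W
n=4: the only move is to 2(W), a W ⇒ L
n=5: the only move is to 3(W), a W ⇒ L
n=6: can move to 4, which is L ⇒ W
n=7: can move to 5, which is L ⇒ W
n=8: moves to 6(W), 2(W); every one is W ⇒ L
n=9: moves to 7(W), 3(W); every one is W ⇒ L
n=10: can move to 8, which is L ⇒ W
n=11: can move to 9, which is L ⇒ W
n=12: moves to 10(W), 6(W); every one is W ⇒ L
n=13: moves to 11(W), 7(W); every one is W ⇒ L
n=14: can move to 12, which is L ⇒ W
n=15: can move to 13, which is L ⇒ W
n=16: moves to 14(W), 10(W); every one is W ⇒ L
n=17: moves to 15(W), 11(W); every one is W ⇒ L
n=18: can move to 16, which is L ⇒ W
n=19: can move to 17, which is L ⇒ W
n=20: moves to 18(W), 14(W); every one is W ⇒ L
n=21: moves to 19(W), 15(W); every one is W ⇒ L
n=22: can move to 20, which is L ⇒ W
n=23: can move to 21, which is L ⇒ W
n=24: moves to 22(W), 18(W); every one is W ⇒ L
n=25: moves to 23(W), 19(W); every one is W ⇒ L
n=26: can move to 24, which is L ⇒ W
n=27: can move to 25, which is L ⇒ W
n=28: moves to 26(W), 22(W); every one is W ⇒ L
n=29: moves to 27(W), 23(W); every one is W ⇒ L
n=30: can move to 28, which is L ⇒ W
From 30, the L positions reachable in one move are: 28, 24. Any move reaching one of these is winning.

Remove 2, leaving 28.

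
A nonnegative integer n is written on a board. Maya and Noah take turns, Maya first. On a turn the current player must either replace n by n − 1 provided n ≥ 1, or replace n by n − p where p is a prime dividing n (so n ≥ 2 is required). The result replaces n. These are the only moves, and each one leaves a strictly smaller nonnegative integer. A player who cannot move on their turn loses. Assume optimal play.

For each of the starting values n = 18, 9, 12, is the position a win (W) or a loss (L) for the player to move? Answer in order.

Use the standard recursion: the mover loses at a terminal position; elsewhere, the mover wins exactly when some move hands the opponent an L position.
n=0: no move → L
n=1: reaches L-position 0 → W
n=2: reaches L-position 0 → W
n=3: reaches L-position 0 → W
n=4: only reaches 2(W), 3(W), all W → L
n=5: reaches L-position 0 → W
n=6: reaches L-position 4 → W
n=7: reaches L-position 0 → W
n=8: only reaches 6(W), 7(W), all W → L
n=9: reaches L-position 8 → W
n=10: reaches L-position 8 → W
n=11: reaches L-position 0 → W
n=12: only reaches 9(W), 10(W), 11(W), all W → L
n=13: reaches L-position 0 → W
n=14: reaches L-position 12 → W
n=15: reaches L-position 12 → W
n=16: only reaches 14(W), 15(W), all W → L
n=17: reaches L-position 0 → W
n=18: reaches L-position 16 → W

18: W, 9: W, 12: L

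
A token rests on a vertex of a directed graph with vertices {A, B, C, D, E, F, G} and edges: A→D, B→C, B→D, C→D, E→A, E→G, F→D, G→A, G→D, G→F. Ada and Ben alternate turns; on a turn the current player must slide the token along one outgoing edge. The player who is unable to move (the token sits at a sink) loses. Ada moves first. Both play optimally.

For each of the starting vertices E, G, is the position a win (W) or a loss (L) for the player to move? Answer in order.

Label each position W (a win for the player to move) or L (a loss). A position with no legal move is L; any other position is W exactly when some move reaches an L, and L when every move reaches a W.
Every edge goes from a vertex to one that appears earlier in the order D, F, A, G, C, E, B, so processing vertices in that order labels each vertex after all of its successors.
D: no outgoing edge → L
F: →D(L), so W
A: →D(L), so W
G: →D(L), so W
C: →D(L), so W
E: →G(W), A(W) — all W, so L
B: →D(L), so W

E: L, G: W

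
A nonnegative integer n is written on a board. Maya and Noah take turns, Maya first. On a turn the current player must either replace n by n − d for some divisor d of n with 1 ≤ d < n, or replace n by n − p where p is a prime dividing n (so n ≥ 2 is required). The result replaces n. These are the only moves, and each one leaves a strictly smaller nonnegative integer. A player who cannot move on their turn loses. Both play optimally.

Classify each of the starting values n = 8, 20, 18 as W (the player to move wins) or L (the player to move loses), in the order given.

8: W, 20: L, 18: W

Work bottom-up. With no move the player to move loses. Otherwise the position is W if at least one move leads to an L position for the opponent, and L if every move leads to a W.
n=0: no move → L
n=1: no move → L
n=2: reaches L-position 0 → W
n=3: reaches L-position 0 → W
n=4: only reaches 2(W), 3(W), all W → L
n=5: reaches L-position 0 → W
n=6: reaches L-position 4 → W
n=7: reaches L-position 0 → W
n=8: reaches L-position 4 → W
n=9: only reaches 6(W), 8(W), all W → L
n=10: reaches L-position 9 → W
n=11: reaches L-position 0 → W
n=12: reaches L-position 9 → W
n=13: reaches L-position 0 → W
n=14: only reaches 7(W), 12(W), 13(W), all W → L
n=15: reaches L-position 14 → W
n=16: reaches L-position 14 → W
n=17: reaches L-position 0 → W
n=18: reaches L-position 9 → W
n=19: reaches L-position 0 → W
n=20: only reaches 10(W), 15(W), 16(W), 18(W), 19(W), all W → L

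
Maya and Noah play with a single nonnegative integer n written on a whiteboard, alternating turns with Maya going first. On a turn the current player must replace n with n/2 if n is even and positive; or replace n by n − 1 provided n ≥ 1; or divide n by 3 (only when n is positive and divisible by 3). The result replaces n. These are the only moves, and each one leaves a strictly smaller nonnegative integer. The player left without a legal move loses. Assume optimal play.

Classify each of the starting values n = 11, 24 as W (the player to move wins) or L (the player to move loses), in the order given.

Label each position W (a win for the player to move) or L (a loss). A position with no legal move is L; any other position is W exactly when some move reaches an L, and L when every move reaches a W.
n=0: no move → L
n=1: reaches L-position 0 → W
n=2: only reaches 1(W), which is W → L
n=3: reaches L-position 2 → W
n=4: reaches L-position 2 → W
n=5: only reaches 4(W), which is W → L
n=6: reaches L-position 2 → W
n=7: only reaches 6(W), which is W → L
n=8: reaches L-position 7 → W
n=9: only reaches 3(W), 8(W), all W → L
n=10: reaches L-position 5 → W
n=11: only reaches 10(W), which is W → L
n=12: reaches L-position 11 → W
n=13: only reaches 12(W), which is W → L
n=14: reaches L-position 7 → W
n=15: reaches L-position 5 → W
n=16: only reaches 8(W), 15(W), all W → L
n=17: reaches L-position 16 → W
n=18: reaches L-position 9 → W
n=19: only reaches 18(W), which is W → L
n=20: reaches L-position 19 → W
n=21: reaches L-position 7 → W
n=22: reaches L-position 11 → W
n=23: only reaches 22(W), which is W → L
n=24: reaches L-position 23 → W

11: L, 24: W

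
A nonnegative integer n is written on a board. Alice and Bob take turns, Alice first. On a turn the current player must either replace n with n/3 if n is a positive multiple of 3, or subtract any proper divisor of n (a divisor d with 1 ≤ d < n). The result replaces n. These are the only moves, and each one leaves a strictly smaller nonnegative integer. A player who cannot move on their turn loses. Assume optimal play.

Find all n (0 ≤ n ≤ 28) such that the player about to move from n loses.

0, 1, 4, 7, 9, 11, 13, 15, 17, 19, 23, 25, 28

Build the W/L table. Terminal = L. A non-terminal position is W if it has a move to some L; otherwise it is L.
n=0: no move → L
n=1: no move → L
n=2: W (go to 1, an L position)
n=3: W (go to 1, an L position)
n=4: L (options 2(W), 3(W) are all W)
n=5: W (go to 4, an L position)
n=6: W (go to 4, an L position)
n=7: L (sole option 6(W) is W)
n=8: W (go to 4, an L position)
n=9: L (options 3(W), 6(W), 8(W) are all W)
n=10: W (go to 9, an L position)
n=11: L (sole option 10(W) is W)
n=12: W (go to 4, an L position)
n=13: L (sole option 12(W) is W)
n=14: W (go to 7, an L position)
n=15: L (options 5(W), 10(W), 12(W), 14(W) are all W)
n=16: W (go to 15, an L position)
n=17: L (sole option 16(W) is W)
n=18: W (go to 9, an L position)
n=19: L (sole option 18(W) is W)
n=20: W (go to 15, an L position)
n=21: W (go to 7, an L position)
n=22: W (go to 11, an L position)
n=23: L (sole option 22(W) is W)
n=24: W (go to 23, an L position)
n=25: L (options 20(W), 24(W) are all W)
n=26: W (go to 13, an L position)
n=27: W (go to 9, an L position)
n=28: L (options 14(W), 21(W), 24(W), 26(W), 27(W) are all W)
The losing starting values of n are exactly the entries labelled L in this table (13 of them).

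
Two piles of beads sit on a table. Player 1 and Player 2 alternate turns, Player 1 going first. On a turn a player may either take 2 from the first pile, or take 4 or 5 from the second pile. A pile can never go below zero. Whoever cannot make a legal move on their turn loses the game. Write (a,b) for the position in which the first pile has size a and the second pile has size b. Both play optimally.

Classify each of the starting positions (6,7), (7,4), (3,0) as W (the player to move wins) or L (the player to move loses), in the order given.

Work bottom-up. With no move the player to move loses. Otherwise the position is W if at least one move leads to an L position for the opponent, and L if every move leads to a W.
No move ever increases a pile, so every position that can arise here has a ≤ 7 and b ≤ 7; it is enough to label the cells with 0 ≤ a ≤ 7 and 0 ≤ b ≤ 7.
Every move lowers a or b (never raises either), so fill the grid row by row in increasing a, and left to right within a row: each cell's successors are then already labelled.
      b=0  b=1  b=2  b=3  b=4  b=5  b=6  b=7
a=0:    L    L    L    L    W    W    W    W
a=1:    L    L    L    L    W    W    W    W
a=2:    W    W    W    W    L    L    L    L
a=3:    W    W    W    W    L    L    L    L
a=4:    L    L    L    L    W    W    W    W
a=5:    L    L    L    L    W    W    W    W
a=6:    W    W    W    W    L    L    L    L
a=7:    W    W    W    W    L    L    L    L
Cells with no legal move (terminal, hence L): (0,0), (0,1), (0,2), (0,3), (1,0), (1,1), (1,2), (1,3).
The remaining L cells, each justified by listing all of its moves:
(2,4): only reaches (0,4)(W), (2,0)(W), all W → L
(2,5): only reaches (0,5)(W), (2,1)(W), (2,0)(W), all W → L
(2,6): only reaches (0,6)(W), (2,2)(W), (2,1)(W), all W → L
(2,7): only reaches (0,7)(W), (2,3)(W), (2,2)(W), all W → L
(3,4): only reaches (1,4)(W), (3,0)(W), all W → L
(3,5): only reaches (1,5)(W), (3,1)(W), (3,0)(W), all W → L
(3,6): only reaches (1,6)(W), (3,2)(W), (3,1)(W), all W → L
(3,7): only reaches (1,7)(W), (3,3)(W), (3,2)(W), all W → L
(4,0): only reaches (2,0)(W), which is W → L
(4,1): only reaches (2,1)(W), which is W → L
(4,2): only reaches (2,2)(W), which is W → L
(4,3): only reaches (2,3)(W), which is W → L
(5,0): only reaches (3,0)(W), which is W → L
(5,1): only reaches (3,1)(W), which is W → L
(5,2): only reaches (3,2)(W), which is W → L
(5,3): only reaches (3,3)(W), which is W → L
(6,4): only reaches (4,4)(W), (6,0)(W), all W → L
(6,5): only reaches (4,5)(W), (6,1)(W), (6,0)(W), all W → L
(6,6): only reaches (4,6)(W), (6,2)(W), (6,1)(W), all W → L
(6,7): only reaches (4,7)(W), (6,3)(W), (6,2)(W), all W → L
(7,4): only reaches (5,4)(W), (7,0)(W), all W → L
(7,5): only reaches (5,5)(W), (7,1)(W), (7,0)(W), all W → L
(7,6): only reaches (5,6)(W), (7,2)(W), (7,1)(W), all W → L
(7,7): only reaches (5,7)(W), (7,3)(W), (7,2)(W), all W → L
Every other cell has at least one move into one of the L cells above, so it is W.
(6,7): one of the L cells justified above, so L
(7,4): one of the L cells justified above, so L
(3,0): the move to (1,0) reaches an L cell, so W

(6,7): L, (7,4): L, (3,0): W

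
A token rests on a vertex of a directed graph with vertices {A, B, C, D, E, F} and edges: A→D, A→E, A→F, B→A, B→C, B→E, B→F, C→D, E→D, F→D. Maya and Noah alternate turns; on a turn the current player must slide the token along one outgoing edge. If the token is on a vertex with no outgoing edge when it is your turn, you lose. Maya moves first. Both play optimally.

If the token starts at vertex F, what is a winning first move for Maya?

Move to D.

Use the standard recursion: the mover loses at a terminal position; elsewhere, the mover wins exactly when some move hands the opponent an L position.
Every edge goes from a vertex to one that appears earlier in the order D, C, F, E, A, B, so processing vertices in that order labels each vertex after all of its successors.
D: no outgoing edge → L
C: reaches L-position D → W
F: reaches L-position D → W
E: reaches L-position D → W
A: reaches L-position D → W
B: only reaches A(W), E(W), F(W), C(W), all W → L
From F, the L positions reachable in one move are: D.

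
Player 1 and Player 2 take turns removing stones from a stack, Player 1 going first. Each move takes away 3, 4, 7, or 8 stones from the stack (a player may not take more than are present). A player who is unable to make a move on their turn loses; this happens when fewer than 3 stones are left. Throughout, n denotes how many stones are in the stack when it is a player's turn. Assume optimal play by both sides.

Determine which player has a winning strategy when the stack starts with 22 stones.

Use the standard recursion: the mover loses at a terminal position; elsewhere, the mover wins exactly when some move hands the opponent an L position.
n=0: no move → L
n=1: no move → L
n=2: no move → L
n=3: →0(L), so W
n=4: →1(L), so W
n=5: →2(L), so W
n=6: →2(L), so W
n=7: →0(L), so W
n=8: →1(L), so W
n=9: →2(L), so W
n=10: →2(L), so W
n=11: →8(W), 7(W), 4(W), 3(W) — all W, so L
n=12: →9(W), 8(W), 5(W), 4(W) — all W, so L
n=13: →10(W), 9(W), 6(W), 5(W) — all W, so L
n=14: →11(L), so W
n=15: →12(L), so W
n=16: →13(L), so W
n=17: →13(L), so W
n=18: →11(L), so W
n=19: →12(L), so W
n=20: →13(L), so W
n=21: →13(L), so W
n=22: →19(W), 18(W), 15(W), 14(W) — all W, so L
The starting position 22 is L: whatever Player 1 does, the opponent receives a W position.

Player 2 wins.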